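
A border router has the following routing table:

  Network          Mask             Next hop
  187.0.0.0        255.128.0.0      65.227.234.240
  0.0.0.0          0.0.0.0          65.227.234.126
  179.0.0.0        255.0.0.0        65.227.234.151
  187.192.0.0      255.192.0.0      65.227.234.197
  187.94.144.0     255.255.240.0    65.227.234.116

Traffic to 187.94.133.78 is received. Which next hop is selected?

65.227.234.240

Routes whose prefix contains 187.94.133.78:
  0.0.0.0/0 (default, matches everything) -> 65.227.234.126
  187.0.0.0/9 (187.0.0.0 - 187.127.255.255) -> 65.227.234.240
More-specific entries that do NOT match:
  187.94.144.0/20 (187.94.144.0 - 187.94.159.255) does not contain 187.94.133.78
  187.192.0.0/10 (187.192.0.0 - 187.255.255.255) does not contain 187.94.133.78
Longest matching prefix is /9 -> next hop 65.227.234.240.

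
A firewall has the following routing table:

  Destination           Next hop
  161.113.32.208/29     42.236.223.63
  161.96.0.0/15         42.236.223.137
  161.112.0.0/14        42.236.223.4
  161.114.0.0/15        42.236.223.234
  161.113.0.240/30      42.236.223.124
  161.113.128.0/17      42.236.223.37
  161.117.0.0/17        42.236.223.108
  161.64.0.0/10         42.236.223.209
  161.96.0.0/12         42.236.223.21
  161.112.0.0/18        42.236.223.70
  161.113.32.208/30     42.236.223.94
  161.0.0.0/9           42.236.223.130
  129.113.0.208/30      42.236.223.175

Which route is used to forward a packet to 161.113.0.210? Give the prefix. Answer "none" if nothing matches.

Entries matching 161.113.0.210:
  161.0.0.0/9 (161.0.0.0 - 161.127.255.255)
  161.64.0.0/10 (161.64.0.0 - 161.127.255.255)
  161.112.0.0/14 (161.112.0.0 - 161.115.255.255)
Most specific is 161.112.0.0/14.

161.112.0.0/14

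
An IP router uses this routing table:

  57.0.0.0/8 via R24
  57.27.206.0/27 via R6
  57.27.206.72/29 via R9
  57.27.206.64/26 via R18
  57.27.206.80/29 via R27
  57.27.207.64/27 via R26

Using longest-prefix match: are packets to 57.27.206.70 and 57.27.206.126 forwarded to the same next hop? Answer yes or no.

57.27.206.70: longest match 57.27.206.64/26 -> R18
57.27.206.126: longest match 57.27.206.64/26 -> R18

yes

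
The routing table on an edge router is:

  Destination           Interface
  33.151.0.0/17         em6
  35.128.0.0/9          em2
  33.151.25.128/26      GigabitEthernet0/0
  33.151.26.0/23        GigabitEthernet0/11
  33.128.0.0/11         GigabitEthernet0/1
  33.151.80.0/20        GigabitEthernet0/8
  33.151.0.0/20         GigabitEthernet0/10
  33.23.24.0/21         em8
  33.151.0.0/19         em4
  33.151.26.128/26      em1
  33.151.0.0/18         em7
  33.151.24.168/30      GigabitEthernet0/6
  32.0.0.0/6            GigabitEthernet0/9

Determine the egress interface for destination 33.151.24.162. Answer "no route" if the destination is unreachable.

em4

Routes whose prefix contains 33.151.24.162:
  32.0.0.0/6 (32.0.0.0 - 35.255.255.255) -> GigabitEthernet0/9
  33.128.0.0/11 (33.128.0.0 - 33.159.255.255) -> GigabitEthernet0/1
  33.151.0.0/17 (33.151.0.0 - 33.151.127.255) -> em6
  33.151.0.0/18 (33.151.0.0 - 33.151.63.255) -> em7
  33.151.0.0/19 (33.151.0.0 - 33.151.31.255) -> em4
More-specific entries that do NOT match:
  33.151.24.168/30 (33.151.24.168 - 33.151.24.171) does not contain 33.151.24.162
  33.151.25.128/26 (33.151.25.128 - 33.151.25.191) does not contain 33.151.24.162
  33.151.26.128/26 (33.151.26.128 - 33.151.26.191) does not contain 33.151.24.162
  33.151.26.0/23 (33.151.26.0 - 33.151.27.255) does not contain 33.151.24.162
  33.23.24.0/21 (33.23.24.0 - 33.23.31.255) does not contain 33.151.24.162
  33.151.80.0/20 (33.151.80.0 - 33.151.95.255) does not contain 33.151.24.162
  33.151.0.0/20 (33.151.0.0 - 33.151.15.255) does not contain 33.151.24.162
Longest matching prefix is /19 -> interface em4.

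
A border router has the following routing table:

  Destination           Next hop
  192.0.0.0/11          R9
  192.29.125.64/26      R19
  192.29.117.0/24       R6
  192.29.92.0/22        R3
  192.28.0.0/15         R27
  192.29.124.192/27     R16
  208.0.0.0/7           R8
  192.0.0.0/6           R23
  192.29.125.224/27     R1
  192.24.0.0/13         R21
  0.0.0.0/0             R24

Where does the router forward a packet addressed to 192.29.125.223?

Routes whose prefix contains 192.29.125.223:
  0.0.0.0/0 (default, matches everything) -> R24
  192.0.0.0/6 (192.0.0.0 - 195.255.255.255) -> R23
  192.0.0.0/11 (192.0.0.0 - 192.31.255.255) -> R9
  192.24.0.0/13 (192.24.0.0 - 192.31.255.255) -> R21
  192.28.0.0/15 (192.28.0.0 - 192.29.255.255) -> R27
More-specific entries that do NOT match:
  192.29.124.192/27 (192.29.124.192 - 192.29.124.223) does not contain 192.29.125.223
  192.29.125.224/27 (192.29.125.224 - 192.29.125.255) does not contain 192.29.125.223
  192.29.125.64/26 (192.29.125.64 - 192.29.125.127) does not contain 192.29.125.223
  192.29.117.0/24 (192.29.117.0 - 192.29.117.255) does not contain 192.29.125.223
  192.29.92.0/22 (192.29.92.0 - 192.29.95.255) does not contain 192.29.125.223
Longest matching prefix is /15 -> next hop R27.

R27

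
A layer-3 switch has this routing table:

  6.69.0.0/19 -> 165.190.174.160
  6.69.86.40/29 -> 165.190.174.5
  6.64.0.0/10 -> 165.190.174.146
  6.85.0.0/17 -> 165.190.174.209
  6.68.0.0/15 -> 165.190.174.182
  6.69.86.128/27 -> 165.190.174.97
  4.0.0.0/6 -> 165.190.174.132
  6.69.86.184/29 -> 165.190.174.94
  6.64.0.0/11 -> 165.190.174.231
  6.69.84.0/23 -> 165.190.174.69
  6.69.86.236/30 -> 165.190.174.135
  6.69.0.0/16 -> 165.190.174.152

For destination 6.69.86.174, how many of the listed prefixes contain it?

5

Prefixes containing 6.69.86.174:
  4.0.0.0/6 (4.0.0.0 - 7.255.255.255)
  6.64.0.0/10 (6.64.0.0 - 6.127.255.255)
  6.64.0.0/11 (6.64.0.0 - 6.95.255.255)
  6.68.0.0/15 (6.68.0.0 - 6.69.255.255)
  6.69.0.0/16 (6.69.0.0 - 6.69.255.255)
Total matching entries: 5.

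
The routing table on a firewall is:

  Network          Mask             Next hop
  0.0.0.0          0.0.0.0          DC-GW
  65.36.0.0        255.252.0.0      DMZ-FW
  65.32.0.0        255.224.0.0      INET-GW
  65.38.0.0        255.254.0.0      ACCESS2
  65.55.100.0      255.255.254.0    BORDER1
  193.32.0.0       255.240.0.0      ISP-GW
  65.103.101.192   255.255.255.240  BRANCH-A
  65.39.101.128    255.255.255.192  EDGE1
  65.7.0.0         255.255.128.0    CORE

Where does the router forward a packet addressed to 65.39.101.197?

ACCESS2

Routes whose prefix contains 65.39.101.197:
  0.0.0.0/0 (default, matches everything) -> DC-GW
  65.32.0.0/11 (65.32.0.0 - 65.63.255.255) -> INET-GW
  65.36.0.0/14 (65.36.0.0 - 65.39.255.255) -> DMZ-FW
  65.38.0.0/15 (65.38.0.0 - 65.39.255.255) -> ACCESS2
More-specific entries that do NOT match:
  65.103.101.192/28 (65.103.101.192 - 65.103.101.207) does not contain 65.39.101.197
  65.39.101.128/26 (65.39.101.128 - 65.39.101.191) does not contain 65.39.101.197
  65.55.100.0/23 (65.55.100.0 - 65.55.101.255) does not contain 65.39.101.197
  65.7.0.0/17 (65.7.0.0 - 65.7.127.255) does not contain 65.39.101.197
Longest matching prefix is /15 -> next hop ACCESS2.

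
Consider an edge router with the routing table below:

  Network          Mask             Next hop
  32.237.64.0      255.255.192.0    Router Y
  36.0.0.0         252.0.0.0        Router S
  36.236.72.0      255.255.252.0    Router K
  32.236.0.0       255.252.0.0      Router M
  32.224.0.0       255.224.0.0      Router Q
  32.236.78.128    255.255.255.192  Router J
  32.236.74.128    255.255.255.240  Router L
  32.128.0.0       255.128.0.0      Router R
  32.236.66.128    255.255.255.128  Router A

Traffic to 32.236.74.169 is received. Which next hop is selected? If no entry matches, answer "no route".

Router M

Routes whose prefix contains 32.236.74.169:
  32.128.0.0/9 (32.128.0.0 - 32.255.255.255) -> Router R
  32.224.0.0/11 (32.224.0.0 - 32.255.255.255) -> Router Q
  32.236.0.0/14 (32.236.0.0 - 32.239.255.255) -> Router M
More-specific entries that do NOT match:
  32.236.74.128/28 (32.236.74.128 - 32.236.74.143) does not contain 32.236.74.169
  32.236.78.128/26 (32.236.78.128 - 32.236.78.191) does not contain 32.236.74.169
  32.236.66.128/25 (32.236.66.128 - 32.236.66.255) does not contain 32.236.74.169
  36.236.72.0/22 (36.236.72.0 - 36.236.75.255) does not contain 32.236.74.169
  32.237.64.0/18 (32.237.64.0 - 32.237.127.255) does not contain 32.236.74.169
Longest matching prefix is /14 -> next hop Router M.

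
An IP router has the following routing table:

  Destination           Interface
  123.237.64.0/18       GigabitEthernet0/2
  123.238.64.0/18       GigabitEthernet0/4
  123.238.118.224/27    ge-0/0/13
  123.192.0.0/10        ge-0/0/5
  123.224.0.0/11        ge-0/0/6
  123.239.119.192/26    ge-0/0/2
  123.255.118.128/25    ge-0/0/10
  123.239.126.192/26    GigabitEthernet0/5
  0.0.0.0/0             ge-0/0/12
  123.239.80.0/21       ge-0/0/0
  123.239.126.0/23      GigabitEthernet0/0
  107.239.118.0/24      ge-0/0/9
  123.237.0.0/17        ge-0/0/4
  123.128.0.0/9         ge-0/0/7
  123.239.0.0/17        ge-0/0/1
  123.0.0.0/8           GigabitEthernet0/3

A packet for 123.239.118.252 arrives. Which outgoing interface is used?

ge-0/0/1

Routes whose prefix contains 123.239.118.252:
  0.0.0.0/0 (default, matches everything) -> ge-0/0/12
  123.0.0.0/8 (123.0.0.0 - 123.255.255.255) -> GigabitEthernet0/3
  123.128.0.0/9 (123.128.0.0 - 123.255.255.255) -> ge-0/0/7
  123.192.0.0/10 (123.192.0.0 - 123.255.255.255) -> ge-0/0/5
  123.224.0.0/11 (123.224.0.0 - 123.255.255.255) -> ge-0/0/6
  123.239.0.0/17 (123.239.0.0 - 123.239.127.255) -> ge-0/0/1
More-specific entries that do NOT match:
  123.238.118.224/27 (123.238.118.224 - 123.238.118.255) does not contain 123.239.118.252
  123.239.119.192/26 (123.239.119.192 - 123.239.119.255) does not contain 123.239.118.252
  123.239.126.192/26 (123.239.126.192 - 123.239.126.255) does not contain 123.239.118.252
  123.255.118.128/25 (123.255.118.128 - 123.255.118.255) does not contain 123.239.118.252
  107.239.118.0/24 (107.239.118.0 - 107.239.118.255) does not contain 123.239.118.252
  123.239.126.0/23 (123.239.126.0 - 123.239.127.255) does not contain 123.239.118.252
  123.239.80.0/21 (123.239.80.0 - 123.239.87.255) does not contain 123.239.118.252
  123.237.64.0/18 (123.237.64.0 - 123.237.127.255) does not contain 123.239.118.252
  123.238.64.0/18 (123.238.64.0 - 123.238.127.255) does not contain 123.239.118.252
Longest matching prefix is /17 -> interface ge-0/0/1.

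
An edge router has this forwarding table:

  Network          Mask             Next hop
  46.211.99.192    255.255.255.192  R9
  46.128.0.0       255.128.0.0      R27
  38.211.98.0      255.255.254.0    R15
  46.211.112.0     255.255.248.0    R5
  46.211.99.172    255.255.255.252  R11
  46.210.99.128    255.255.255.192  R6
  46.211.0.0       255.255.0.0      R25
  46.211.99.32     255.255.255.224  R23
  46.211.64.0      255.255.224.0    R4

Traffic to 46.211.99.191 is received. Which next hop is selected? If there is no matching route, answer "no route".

Routes whose prefix contains 46.211.99.191:
  46.128.0.0/9 (46.128.0.0 - 46.255.255.255) -> R27
  46.211.0.0/16 (46.211.0.0 - 46.211.255.255) -> R25
More-specific entries that do NOT match:
  46.211.99.172/30 (46.211.99.172 - 46.211.99.175) does not contain 46.211.99.191
  46.211.99.32/27 (46.211.99.32 - 46.211.99.63) does not contain 46.211.99.191
  46.211.99.192/26 (46.211.99.192 - 46.211.99.255) does not contain 46.211.99.191
  46.210.99.128/26 (46.210.99.128 - 46.210.99.191) does not contain 46.211.99.191
  38.211.98.0/23 (38.211.98.0 - 38.211.99.255) does not contain 46.211.99.191
  46.211.112.0/21 (46.211.112.0 - 46.211.119.255) does not contain 46.211.99.191
  46.211.64.0/19 (46.211.64.0 - 46.211.95.255) does not contain 46.211.99.191
Longest matching prefix is /16 -> next hop R25.

R25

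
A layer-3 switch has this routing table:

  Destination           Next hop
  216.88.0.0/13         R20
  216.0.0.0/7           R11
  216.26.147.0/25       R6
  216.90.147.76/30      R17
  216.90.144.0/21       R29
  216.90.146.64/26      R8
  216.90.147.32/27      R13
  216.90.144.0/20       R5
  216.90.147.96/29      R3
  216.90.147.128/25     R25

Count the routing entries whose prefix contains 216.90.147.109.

Prefixes containing 216.90.147.109:
  216.0.0.0/7 (216.0.0.0 - 217.255.255.255)
  216.88.0.0/13 (216.88.0.0 - 216.95.255.255)
  216.90.144.0/20 (216.90.144.0 - 216.90.159.255)
  216.90.144.0/21 (216.90.144.0 - 216.90.151.255)
Total matching entries: 4.

4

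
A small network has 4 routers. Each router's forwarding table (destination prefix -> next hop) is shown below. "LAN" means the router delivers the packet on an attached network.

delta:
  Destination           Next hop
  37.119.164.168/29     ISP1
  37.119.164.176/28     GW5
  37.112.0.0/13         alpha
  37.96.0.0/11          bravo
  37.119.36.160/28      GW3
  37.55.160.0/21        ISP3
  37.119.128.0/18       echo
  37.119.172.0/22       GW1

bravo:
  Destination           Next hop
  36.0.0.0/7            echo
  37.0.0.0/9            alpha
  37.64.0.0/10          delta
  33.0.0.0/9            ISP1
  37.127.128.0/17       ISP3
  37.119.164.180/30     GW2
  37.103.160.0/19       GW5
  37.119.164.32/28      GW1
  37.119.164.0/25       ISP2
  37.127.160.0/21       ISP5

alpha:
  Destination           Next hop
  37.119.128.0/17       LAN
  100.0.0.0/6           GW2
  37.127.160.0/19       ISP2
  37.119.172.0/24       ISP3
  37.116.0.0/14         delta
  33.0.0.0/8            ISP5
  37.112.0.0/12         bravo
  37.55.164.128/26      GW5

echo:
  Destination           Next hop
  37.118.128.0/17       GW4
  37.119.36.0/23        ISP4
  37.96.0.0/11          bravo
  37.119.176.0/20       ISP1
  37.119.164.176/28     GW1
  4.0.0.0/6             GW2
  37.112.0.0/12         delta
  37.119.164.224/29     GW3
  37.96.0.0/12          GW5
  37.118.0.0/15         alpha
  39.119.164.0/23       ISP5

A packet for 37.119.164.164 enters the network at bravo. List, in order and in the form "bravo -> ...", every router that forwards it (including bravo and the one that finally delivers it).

bravo -> delta -> echo -> alpha

At bravo: longest match for 37.119.164.164 is 37.64.0.0/10 -> delta
At delta: longest match for 37.119.164.164 is 37.119.128.0/18 -> echo
At echo: longest match for 37.119.164.164 is 37.118.0.0/15 -> alpha
At alpha: longest match for 37.119.164.164 is 37.119.128.0/17 -> LAN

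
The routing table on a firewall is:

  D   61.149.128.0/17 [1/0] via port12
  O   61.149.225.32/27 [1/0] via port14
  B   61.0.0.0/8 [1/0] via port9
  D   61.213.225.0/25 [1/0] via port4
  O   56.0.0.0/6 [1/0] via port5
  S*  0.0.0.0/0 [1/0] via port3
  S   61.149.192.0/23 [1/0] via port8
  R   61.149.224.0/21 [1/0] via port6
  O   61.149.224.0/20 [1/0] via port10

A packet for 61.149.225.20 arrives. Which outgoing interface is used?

port6

Routes whose prefix contains 61.149.225.20:
  0.0.0.0/0 (default, matches everything) -> port3
  61.0.0.0/8 (61.0.0.0 - 61.255.255.255) -> port9
  61.149.128.0/17 (61.149.128.0 - 61.149.255.255) -> port12
  61.149.224.0/20 (61.149.224.0 - 61.149.239.255) -> port10
  61.149.224.0/21 (61.149.224.0 - 61.149.231.255) -> port6
More-specific entries that do NOT match:
  61.149.225.32/27 (61.149.225.32 - 61.149.225.63) does not contain 61.149.225.20
  61.213.225.0/25 (61.213.225.0 - 61.213.225.127) does not contain 61.149.225.20
  61.149.192.0/23 (61.149.192.0 - 61.149.193.255) does not contain 61.149.225.20
Longest matching prefix is /21 -> interface port6.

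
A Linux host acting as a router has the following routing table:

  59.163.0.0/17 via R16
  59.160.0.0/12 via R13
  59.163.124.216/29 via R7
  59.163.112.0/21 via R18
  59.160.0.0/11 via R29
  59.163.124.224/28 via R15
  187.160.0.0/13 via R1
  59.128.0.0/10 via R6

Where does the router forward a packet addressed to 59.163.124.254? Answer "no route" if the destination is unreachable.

R16

Routes whose prefix contains 59.163.124.254:
  59.128.0.0/10 (59.128.0.0 - 59.191.255.255) -> R6
  59.160.0.0/11 (59.160.0.0 - 59.191.255.255) -> R29
  59.160.0.0/12 (59.160.0.0 - 59.175.255.255) -> R13
  59.163.0.0/17 (59.163.0.0 - 59.163.127.255) -> R16
More-specific entries that do NOT match:
  59.163.124.216/29 (59.163.124.216 - 59.163.124.223) does not contain 59.163.124.254
  59.163.124.224/28 (59.163.124.224 - 59.163.124.239) does not contain 59.163.124.254
  59.163.112.0/21 (59.163.112.0 - 59.163.119.255) does not contain 59.163.124.254
Longest matching prefix is /17 -> next hop R16.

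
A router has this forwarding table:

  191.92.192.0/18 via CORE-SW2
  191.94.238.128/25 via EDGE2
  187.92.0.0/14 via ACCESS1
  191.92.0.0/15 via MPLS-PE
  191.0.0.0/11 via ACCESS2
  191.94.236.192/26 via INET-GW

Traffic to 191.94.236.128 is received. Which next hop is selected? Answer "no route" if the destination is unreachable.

no route

No entry's prefix contains 191.94.236.128; there is no default route.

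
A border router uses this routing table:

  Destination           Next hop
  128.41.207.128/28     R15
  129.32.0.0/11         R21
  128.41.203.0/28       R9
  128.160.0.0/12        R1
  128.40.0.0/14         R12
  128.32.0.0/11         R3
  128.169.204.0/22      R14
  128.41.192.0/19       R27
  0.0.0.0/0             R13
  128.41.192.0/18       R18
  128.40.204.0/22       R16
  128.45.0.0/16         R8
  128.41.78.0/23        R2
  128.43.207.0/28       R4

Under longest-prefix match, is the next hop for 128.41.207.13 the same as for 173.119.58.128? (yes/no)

128.41.207.13: longest match 128.41.192.0/19 -> R27
173.119.58.128: longest match 0.0.0.0/0 -> R13

no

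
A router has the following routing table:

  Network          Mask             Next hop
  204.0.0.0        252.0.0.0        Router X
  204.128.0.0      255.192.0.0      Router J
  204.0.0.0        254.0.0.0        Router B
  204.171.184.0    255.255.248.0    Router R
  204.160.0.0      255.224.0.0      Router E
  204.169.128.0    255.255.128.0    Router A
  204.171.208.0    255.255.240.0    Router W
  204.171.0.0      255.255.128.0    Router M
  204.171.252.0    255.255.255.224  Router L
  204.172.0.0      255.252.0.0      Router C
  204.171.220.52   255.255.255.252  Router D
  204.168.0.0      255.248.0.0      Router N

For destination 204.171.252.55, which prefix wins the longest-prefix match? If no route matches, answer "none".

204.168.0.0/13

Entries matching 204.171.252.55:
  204.0.0.0/6 (204.0.0.0 - 207.255.255.255)
  204.0.0.0/7 (204.0.0.0 - 205.255.255.255)
  204.128.0.0/10 (204.128.0.0 - 204.191.255.255)
  204.160.0.0/11 (204.160.0.0 - 204.191.255.255)
  204.168.0.0/13 (204.168.0.0 - 204.175.255.255)
Most specific is 204.168.0.0/13.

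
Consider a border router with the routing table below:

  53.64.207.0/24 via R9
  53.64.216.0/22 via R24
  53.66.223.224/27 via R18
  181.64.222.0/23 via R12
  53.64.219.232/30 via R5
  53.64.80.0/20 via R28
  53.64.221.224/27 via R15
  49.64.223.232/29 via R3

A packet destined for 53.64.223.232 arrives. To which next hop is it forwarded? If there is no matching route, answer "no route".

no route

No entry's prefix contains 53.64.223.232; there is no default route.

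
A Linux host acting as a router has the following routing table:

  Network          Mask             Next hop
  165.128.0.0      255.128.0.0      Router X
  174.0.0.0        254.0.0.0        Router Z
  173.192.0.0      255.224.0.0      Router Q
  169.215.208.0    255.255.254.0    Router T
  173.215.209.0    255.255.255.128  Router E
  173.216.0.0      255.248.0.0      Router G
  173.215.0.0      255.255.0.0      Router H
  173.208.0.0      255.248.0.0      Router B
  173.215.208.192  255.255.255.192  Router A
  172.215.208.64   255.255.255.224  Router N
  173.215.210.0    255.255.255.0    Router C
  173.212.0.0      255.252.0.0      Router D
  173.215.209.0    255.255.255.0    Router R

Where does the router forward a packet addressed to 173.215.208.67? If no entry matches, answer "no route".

Router H

Routes whose prefix contains 173.215.208.67:
  173.192.0.0/11 (173.192.0.0 - 173.223.255.255) -> Router Q
  173.208.0.0/13 (173.208.0.0 - 173.215.255.255) -> Router B
  173.212.0.0/14 (173.212.0.0 - 173.215.255.255) -> Router D
  173.215.0.0/16 (173.215.0.0 - 173.215.255.255) -> Router H
More-specific entries that do NOT match:
  172.215.208.64/27 (172.215.208.64 - 172.215.208.95) does not contain 173.215.208.67
  173.215.208.192/26 (173.215.208.192 - 173.215.208.255) does not contain 173.215.208.67
  173.215.209.0/25 (173.215.209.0 - 173.215.209.127) does not contain 173.215.208.67
  173.215.210.0/24 (173.215.210.0 - 173.215.210.255) does not contain 173.215.208.67
  173.215.209.0/24 (173.215.209.0 - 173.215.209.255) does not contain 173.215.208.67
  169.215.208.0/23 (169.215.208.0 - 169.215.209.255) does not contain 173.215.208.67
Longest matching prefix is /16 -> next hop Router H.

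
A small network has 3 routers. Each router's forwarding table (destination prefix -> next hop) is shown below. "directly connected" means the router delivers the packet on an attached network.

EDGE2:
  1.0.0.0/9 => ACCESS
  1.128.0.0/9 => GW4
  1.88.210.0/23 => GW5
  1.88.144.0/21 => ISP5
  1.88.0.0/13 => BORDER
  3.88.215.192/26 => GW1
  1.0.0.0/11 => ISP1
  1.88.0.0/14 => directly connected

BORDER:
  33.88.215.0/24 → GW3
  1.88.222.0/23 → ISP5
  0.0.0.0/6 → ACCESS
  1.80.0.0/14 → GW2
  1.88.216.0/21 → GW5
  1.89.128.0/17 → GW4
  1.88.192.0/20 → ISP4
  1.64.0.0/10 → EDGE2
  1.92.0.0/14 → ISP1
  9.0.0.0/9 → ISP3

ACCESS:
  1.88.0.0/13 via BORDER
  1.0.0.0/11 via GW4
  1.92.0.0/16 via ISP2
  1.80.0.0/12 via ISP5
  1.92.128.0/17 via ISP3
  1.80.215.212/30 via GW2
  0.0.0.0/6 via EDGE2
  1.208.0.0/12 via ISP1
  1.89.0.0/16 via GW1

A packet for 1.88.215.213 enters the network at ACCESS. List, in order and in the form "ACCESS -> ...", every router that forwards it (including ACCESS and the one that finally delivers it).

At ACCESS: longest match for 1.88.215.213 is 1.88.0.0/13 -> BORDER
At BORDER: longest match for 1.88.215.213 is 1.64.0.0/10 -> EDGE2
At EDGE2: longest match for 1.88.215.213 is 1.88.0.0/14 -> directly connected

ACCESS -> BORDER -> EDGE2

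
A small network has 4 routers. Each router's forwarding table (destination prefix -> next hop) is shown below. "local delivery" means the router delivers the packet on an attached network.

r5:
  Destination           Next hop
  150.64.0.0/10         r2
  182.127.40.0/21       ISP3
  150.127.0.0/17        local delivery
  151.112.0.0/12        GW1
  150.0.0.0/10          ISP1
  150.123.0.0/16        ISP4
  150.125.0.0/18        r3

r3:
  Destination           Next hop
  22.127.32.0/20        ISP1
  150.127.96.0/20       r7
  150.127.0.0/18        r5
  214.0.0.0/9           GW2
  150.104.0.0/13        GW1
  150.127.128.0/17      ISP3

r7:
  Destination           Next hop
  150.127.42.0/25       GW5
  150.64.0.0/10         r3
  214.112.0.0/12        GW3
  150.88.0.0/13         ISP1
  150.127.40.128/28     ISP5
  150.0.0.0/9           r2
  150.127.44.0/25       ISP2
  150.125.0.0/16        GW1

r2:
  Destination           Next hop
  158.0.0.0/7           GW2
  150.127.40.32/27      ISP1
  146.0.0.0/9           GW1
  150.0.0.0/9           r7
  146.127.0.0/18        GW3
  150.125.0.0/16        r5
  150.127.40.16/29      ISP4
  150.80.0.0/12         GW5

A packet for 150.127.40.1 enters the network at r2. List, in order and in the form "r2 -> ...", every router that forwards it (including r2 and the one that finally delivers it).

At r2: longest match for 150.127.40.1 is 150.0.0.0/9 -> r7
At r7: longest match for 150.127.40.1 is 150.64.0.0/10 -> r3
At r3: longest match for 150.127.40.1 is 150.127.0.0/18 -> r5
At r5: longest match for 150.127.40.1 is 150.127.0.0/17 -> local delivery

r2 -> r7 -> r3 -> r5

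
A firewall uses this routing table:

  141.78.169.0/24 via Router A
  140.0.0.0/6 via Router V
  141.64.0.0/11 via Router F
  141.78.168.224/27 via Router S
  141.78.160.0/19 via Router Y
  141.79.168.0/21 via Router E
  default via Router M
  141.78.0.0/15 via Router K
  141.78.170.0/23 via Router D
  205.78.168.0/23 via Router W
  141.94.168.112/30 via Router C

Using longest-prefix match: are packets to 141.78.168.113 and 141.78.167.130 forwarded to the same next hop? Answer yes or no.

yes

141.78.168.113: longest match 141.78.160.0/19 -> Router Y
141.78.167.130: longest match 141.78.160.0/19 -> Router Y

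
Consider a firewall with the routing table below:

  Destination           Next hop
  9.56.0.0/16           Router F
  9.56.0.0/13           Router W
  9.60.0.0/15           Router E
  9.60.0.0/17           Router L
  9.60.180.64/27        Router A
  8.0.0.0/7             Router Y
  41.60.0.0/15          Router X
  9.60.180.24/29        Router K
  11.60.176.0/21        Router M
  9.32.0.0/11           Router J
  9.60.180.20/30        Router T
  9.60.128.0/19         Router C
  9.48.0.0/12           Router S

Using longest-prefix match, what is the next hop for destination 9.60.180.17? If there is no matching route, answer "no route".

Routes whose prefix contains 9.60.180.17:
  8.0.0.0/7 (8.0.0.0 - 9.255.255.255) -> Router Y
  9.32.0.0/11 (9.32.0.0 - 9.63.255.255) -> Router J
  9.48.0.0/12 (9.48.0.0 - 9.63.255.255) -> Router S
  9.56.0.0/13 (9.56.0.0 - 9.63.255.255) -> Router W
  9.60.0.0/15 (9.60.0.0 - 9.61.255.255) -> Router E
More-specific entries that do NOT match:
  9.60.180.20/30 (9.60.180.20 - 9.60.180.23) does not contain 9.60.180.17
  9.60.180.24/29 (9.60.180.24 - 9.60.180.31) does not contain 9.60.180.17
  9.60.180.64/27 (9.60.180.64 - 9.60.180.95) does not contain 9.60.180.17
  11.60.176.0/21 (11.60.176.0 - 11.60.183.255) does not contain 9.60.180.17
  9.60.128.0/19 (9.60.128.0 - 9.60.159.255) does not contain 9.60.180.17
  9.60.0.0/17 (9.60.0.0 - 9.60.127.255) does not contain 9.60.180.17
  9.56.0.0/16 (9.56.0.0 - 9.56.255.255) does not contain 9.60.180.17
Longest matching prefix is /15 -> next hop Router E.

Router E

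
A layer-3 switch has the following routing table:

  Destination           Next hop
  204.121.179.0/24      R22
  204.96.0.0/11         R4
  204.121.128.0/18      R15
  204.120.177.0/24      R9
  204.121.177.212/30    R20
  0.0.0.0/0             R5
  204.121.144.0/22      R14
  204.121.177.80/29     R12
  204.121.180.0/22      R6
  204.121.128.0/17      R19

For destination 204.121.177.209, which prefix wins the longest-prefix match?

Entries matching 204.121.177.209:
  0.0.0.0/0 (default, matches everything)
  204.96.0.0/11 (204.96.0.0 - 204.127.255.255)
  204.121.128.0/17 (204.121.128.0 - 204.121.255.255)
  204.121.128.0/18 (204.121.128.0 - 204.121.191.255)
Most specific is 204.121.128.0/18.

204.121.128.0/18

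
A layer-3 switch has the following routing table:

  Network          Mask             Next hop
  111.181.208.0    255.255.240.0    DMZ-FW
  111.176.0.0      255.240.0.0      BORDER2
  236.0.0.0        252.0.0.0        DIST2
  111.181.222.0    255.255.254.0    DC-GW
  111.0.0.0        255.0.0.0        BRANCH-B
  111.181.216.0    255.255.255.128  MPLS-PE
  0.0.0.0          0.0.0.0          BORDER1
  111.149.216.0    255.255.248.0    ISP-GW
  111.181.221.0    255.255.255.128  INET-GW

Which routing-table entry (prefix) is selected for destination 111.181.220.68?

Entries matching 111.181.220.68:
  0.0.0.0/0 (default, matches everything)
  111.0.0.0/8 (111.0.0.0 - 111.255.255.255)
  111.176.0.0/12 (111.176.0.0 - 111.191.255.255)
  111.181.208.0/20 (111.181.208.0 - 111.181.223.255)
Most specific is 111.181.208.0/20.

111.181.208.0/20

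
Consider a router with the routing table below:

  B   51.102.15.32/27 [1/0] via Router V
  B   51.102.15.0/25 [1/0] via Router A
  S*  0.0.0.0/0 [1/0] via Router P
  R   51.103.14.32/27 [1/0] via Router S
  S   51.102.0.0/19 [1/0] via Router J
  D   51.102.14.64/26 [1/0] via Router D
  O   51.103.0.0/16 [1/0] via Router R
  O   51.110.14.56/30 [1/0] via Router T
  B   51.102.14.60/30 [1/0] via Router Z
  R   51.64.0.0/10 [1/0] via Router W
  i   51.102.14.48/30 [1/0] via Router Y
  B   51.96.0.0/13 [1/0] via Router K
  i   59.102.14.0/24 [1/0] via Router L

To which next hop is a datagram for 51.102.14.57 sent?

Routes whose prefix contains 51.102.14.57:
  0.0.0.0/0 (default, matches everything) -> Router P
  51.64.0.0/10 (51.64.0.0 - 51.127.255.255) -> Router W
  51.96.0.0/13 (51.96.0.0 - 51.103.255.255) -> Router K
  51.102.0.0/19 (51.102.0.0 - 51.102.31.255) -> Router J
More-specific entries that do NOT match:
  51.110.14.56/30 (51.110.14.56 - 51.110.14.59) does not contain 51.102.14.57
  51.102.14.60/30 (51.102.14.60 - 51.102.14.63) does not contain 51.102.14.57
  51.102.14.48/30 (51.102.14.48 - 51.102.14.51) does not contain 51.102.14.57
  51.102.15.32/27 (51.102.15.32 - 51.102.15.63) does not contain 51.102.14.57
  51.103.14.32/27 (51.103.14.32 - 51.103.14.63) does not contain 51.102.14.57
  51.102.14.64/26 (51.102.14.64 - 51.102.14.127) does not contain 51.102.14.57
  51.102.15.0/25 (51.102.15.0 - 51.102.15.127) does not contain 51.102.14.57
  59.102.14.0/24 (59.102.14.0 - 59.102.14.255) does not contain 51.102.14.57
Longest matching prefix is /19 -> next hop Router J.

Router J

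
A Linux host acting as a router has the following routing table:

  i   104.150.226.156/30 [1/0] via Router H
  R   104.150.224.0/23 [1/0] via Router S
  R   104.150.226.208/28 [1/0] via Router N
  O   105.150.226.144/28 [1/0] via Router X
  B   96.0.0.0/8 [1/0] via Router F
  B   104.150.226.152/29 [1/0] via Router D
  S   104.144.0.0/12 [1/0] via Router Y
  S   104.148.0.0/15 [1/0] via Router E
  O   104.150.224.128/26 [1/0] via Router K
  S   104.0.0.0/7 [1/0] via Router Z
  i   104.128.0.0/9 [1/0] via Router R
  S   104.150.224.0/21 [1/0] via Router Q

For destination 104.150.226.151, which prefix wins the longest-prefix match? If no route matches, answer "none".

Entries matching 104.150.226.151:
  104.0.0.0/7 (104.0.0.0 - 105.255.255.255)
  104.128.0.0/9 (104.128.0.0 - 104.255.255.255)
  104.144.0.0/12 (104.144.0.0 - 104.159.255.255)
  104.150.224.0/21 (104.150.224.0 - 104.150.231.255)
Most specific is 104.150.224.0/21.

104.150.224.0/21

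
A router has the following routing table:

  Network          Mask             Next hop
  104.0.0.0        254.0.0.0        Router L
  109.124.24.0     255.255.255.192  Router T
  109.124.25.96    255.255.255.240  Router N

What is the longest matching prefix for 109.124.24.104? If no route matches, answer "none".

109.124.24.104 is outside every listed prefix and there is no default route.

none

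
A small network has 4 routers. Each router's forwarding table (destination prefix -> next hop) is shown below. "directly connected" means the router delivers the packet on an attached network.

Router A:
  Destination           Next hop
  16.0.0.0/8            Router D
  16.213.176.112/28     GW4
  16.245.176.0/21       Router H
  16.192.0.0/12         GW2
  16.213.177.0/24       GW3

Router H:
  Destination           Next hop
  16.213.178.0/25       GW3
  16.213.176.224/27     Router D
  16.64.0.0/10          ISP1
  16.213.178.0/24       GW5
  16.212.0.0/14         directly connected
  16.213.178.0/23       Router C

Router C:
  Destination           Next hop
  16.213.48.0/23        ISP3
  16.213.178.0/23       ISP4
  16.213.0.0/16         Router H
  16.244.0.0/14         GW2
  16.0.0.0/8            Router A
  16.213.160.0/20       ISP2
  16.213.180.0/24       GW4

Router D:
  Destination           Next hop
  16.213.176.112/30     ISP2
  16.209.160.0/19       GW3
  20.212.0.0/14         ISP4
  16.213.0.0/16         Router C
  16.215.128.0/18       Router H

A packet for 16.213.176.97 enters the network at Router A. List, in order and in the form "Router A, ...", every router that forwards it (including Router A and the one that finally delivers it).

At Router A: longest match for 16.213.176.97 is 16.0.0.0/8 -> Router D
At Router D: longest match for 16.213.176.97 is 16.213.0.0/16 -> Router C
At Router C: longest match for 16.213.176.97 is 16.213.0.0/16 -> Router H
At Router H: longest match for 16.213.176.97 is 16.212.0.0/14 -> directly connected

Router A, Router D, Router C, Router H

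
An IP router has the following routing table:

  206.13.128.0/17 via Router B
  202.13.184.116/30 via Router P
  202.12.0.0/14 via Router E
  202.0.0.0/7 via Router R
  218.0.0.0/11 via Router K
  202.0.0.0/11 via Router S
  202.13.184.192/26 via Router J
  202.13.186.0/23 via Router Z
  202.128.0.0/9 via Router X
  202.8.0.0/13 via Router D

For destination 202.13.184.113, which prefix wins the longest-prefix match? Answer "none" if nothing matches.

202.12.0.0/14

Entries matching 202.13.184.113:
  202.0.0.0/7 (202.0.0.0 - 203.255.255.255)
  202.0.0.0/11 (202.0.0.0 - 202.31.255.255)
  202.8.0.0/13 (202.8.0.0 - 202.15.255.255)
  202.12.0.0/14 (202.12.0.0 - 202.15.255.255)
Most specific is 202.12.0.0/14.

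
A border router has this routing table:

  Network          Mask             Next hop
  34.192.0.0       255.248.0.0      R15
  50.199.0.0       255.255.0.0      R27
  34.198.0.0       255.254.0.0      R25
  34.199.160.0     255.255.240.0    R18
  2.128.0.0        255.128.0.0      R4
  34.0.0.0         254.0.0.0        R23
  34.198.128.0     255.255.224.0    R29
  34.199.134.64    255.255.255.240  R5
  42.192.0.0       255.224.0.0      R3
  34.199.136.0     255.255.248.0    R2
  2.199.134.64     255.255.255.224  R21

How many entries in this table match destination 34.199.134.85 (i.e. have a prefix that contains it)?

Prefixes containing 34.199.134.85:
  34.0.0.0/7 (34.0.0.0 - 35.255.255.255)
  34.192.0.0/13 (34.192.0.0 - 34.199.255.255)
  34.198.0.0/15 (34.198.0.0 - 34.199.255.255)
Total matching entries: 3.

3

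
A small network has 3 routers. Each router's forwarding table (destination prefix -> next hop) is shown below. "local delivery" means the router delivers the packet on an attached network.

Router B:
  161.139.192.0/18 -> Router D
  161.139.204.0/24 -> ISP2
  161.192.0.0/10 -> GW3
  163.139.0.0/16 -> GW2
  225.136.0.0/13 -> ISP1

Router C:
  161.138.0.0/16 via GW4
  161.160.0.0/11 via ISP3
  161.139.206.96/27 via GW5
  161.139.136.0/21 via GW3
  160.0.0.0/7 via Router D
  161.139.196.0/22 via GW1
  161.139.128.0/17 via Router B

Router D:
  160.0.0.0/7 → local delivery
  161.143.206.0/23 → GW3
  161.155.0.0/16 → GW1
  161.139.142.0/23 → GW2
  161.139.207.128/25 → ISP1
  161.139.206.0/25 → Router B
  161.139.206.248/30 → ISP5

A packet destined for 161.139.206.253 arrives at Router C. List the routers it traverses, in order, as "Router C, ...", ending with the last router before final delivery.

At Router C: longest match for 161.139.206.253 is 161.139.128.0/17 -> Router B
At Router B: longest match for 161.139.206.253 is 161.139.192.0/18 -> Router D
At Router D: longest match for 161.139.206.253 is 160.0.0.0/7 -> local delivery

Router C, Router B, Router D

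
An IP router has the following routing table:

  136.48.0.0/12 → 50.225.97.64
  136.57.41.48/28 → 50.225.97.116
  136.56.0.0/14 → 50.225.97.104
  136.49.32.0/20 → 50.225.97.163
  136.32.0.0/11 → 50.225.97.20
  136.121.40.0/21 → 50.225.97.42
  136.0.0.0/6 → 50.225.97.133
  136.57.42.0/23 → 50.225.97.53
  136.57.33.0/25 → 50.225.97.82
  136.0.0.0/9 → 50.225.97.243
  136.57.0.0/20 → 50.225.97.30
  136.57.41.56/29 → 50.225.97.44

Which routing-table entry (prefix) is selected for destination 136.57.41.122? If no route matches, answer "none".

Entries matching 136.57.41.122:
  136.0.0.0/6 (136.0.0.0 - 139.255.255.255)
  136.0.0.0/9 (136.0.0.0 - 136.127.255.255)
  136.32.0.0/11 (136.32.0.0 - 136.63.255.255)
  136.48.0.0/12 (136.48.0.0 - 136.63.255.255)
  136.56.0.0/14 (136.56.0.0 - 136.59.255.255)
Most specific is 136.56.0.0/14.

136.56.0.0/14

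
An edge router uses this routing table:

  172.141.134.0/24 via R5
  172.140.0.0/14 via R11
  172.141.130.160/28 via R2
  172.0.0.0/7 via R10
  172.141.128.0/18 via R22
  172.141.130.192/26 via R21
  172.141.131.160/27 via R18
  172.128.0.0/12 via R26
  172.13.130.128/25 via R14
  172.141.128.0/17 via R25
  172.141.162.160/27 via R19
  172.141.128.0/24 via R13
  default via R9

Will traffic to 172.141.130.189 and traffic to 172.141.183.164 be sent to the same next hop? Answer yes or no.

172.141.130.189: longest match 172.141.128.0/18 -> R22
172.141.183.164: longest match 172.141.128.0/18 -> R22

yes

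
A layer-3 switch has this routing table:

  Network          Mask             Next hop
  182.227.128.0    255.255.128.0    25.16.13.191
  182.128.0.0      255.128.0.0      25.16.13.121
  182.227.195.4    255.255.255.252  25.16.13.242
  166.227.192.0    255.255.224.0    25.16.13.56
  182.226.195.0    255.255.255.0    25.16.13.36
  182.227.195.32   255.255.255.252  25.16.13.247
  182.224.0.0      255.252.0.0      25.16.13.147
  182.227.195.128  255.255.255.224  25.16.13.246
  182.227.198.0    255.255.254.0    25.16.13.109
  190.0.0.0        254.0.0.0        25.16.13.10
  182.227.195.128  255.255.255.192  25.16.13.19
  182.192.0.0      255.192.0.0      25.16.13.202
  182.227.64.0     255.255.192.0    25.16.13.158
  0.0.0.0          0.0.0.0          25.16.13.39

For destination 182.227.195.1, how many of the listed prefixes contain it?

Prefixes containing 182.227.195.1:
  0.0.0.0/0 (default, matches everything)
  182.128.0.0/9 (182.128.0.0 - 182.255.255.255)
  182.192.0.0/10 (182.192.0.0 - 182.255.255.255)
  182.224.0.0/14 (182.224.0.0 - 182.227.255.255)
  182.227.128.0/17 (182.227.128.0 - 182.227.255.255)
Total matching entries: 5.

5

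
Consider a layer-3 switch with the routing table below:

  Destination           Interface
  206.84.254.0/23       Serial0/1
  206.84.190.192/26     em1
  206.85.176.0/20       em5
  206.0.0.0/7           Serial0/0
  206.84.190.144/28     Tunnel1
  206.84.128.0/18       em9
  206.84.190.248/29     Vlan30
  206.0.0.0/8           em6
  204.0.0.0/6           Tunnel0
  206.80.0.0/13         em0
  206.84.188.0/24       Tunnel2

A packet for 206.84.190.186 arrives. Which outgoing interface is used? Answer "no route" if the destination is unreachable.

em9

Routes whose prefix contains 206.84.190.186:
  204.0.0.0/6 (204.0.0.0 - 207.255.255.255) -> Tunnel0
  206.0.0.0/7 (206.0.0.0 - 207.255.255.255) -> Serial0/0
  206.0.0.0/8 (206.0.0.0 - 206.255.255.255) -> em6
  206.80.0.0/13 (206.80.0.0 - 206.87.255.255) -> em0
  206.84.128.0/18 (206.84.128.0 - 206.84.191.255) -> em9
More-specific entries that do NOT match:
  206.84.190.248/29 (206.84.190.248 - 206.84.190.255) does not contain 206.84.190.186
  206.84.190.144/28 (206.84.190.144 - 206.84.190.159) does not contain 206.84.190.186
  206.84.190.192/26 (206.84.190.192 - 206.84.190.255) does not contain 206.84.190.186
  206.84.188.0/24 (206.84.188.0 - 206.84.188.255) does not contain 206.84.190.186
  206.84.254.0/23 (206.84.254.0 - 206.84.255.255) does not contain 206.84.190.186
  206.85.176.0/20 (206.85.176.0 - 206.85.191.255) does not contain 206.84.190.186
Longest matching prefix is /18 -> interface em9.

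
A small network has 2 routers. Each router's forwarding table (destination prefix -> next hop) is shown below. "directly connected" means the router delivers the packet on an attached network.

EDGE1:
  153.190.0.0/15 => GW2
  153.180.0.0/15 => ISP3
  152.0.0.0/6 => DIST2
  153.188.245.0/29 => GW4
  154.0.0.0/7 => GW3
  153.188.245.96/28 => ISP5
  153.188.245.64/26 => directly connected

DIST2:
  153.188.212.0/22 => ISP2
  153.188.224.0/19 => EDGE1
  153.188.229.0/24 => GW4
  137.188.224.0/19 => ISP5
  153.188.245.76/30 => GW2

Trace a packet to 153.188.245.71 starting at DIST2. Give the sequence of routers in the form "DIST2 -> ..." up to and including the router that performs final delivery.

At DIST2: longest match for 153.188.245.71 is 153.188.224.0/19 -> EDGE1
At EDGE1: longest match for 153.188.245.71 is 153.188.245.64/26 -> directly connected

DIST2 -> EDGE1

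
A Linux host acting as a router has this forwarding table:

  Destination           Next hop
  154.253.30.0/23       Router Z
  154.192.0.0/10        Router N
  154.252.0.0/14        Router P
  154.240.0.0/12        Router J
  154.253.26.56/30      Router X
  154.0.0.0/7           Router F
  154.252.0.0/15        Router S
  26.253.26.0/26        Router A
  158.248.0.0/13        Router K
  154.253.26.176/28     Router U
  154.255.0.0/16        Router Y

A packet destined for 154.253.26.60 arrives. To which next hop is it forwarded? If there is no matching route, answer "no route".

Routes whose prefix contains 154.253.26.60:
  154.0.0.0/7 (154.0.0.0 - 155.255.255.255) -> Router F
  154.192.0.0/10 (154.192.0.0 - 154.255.255.255) -> Router N
  154.240.0.0/12 (154.240.0.0 - 154.255.255.255) -> Router J
  154.252.0.0/14 (154.252.0.0 - 154.255.255.255) -> Router P
  154.252.0.0/15 (154.252.0.0 - 154.253.255.255) -> Router S
More-specific entries that do NOT match:
  154.253.26.56/30 (154.253.26.56 - 154.253.26.59) does not contain 154.253.26.60
  154.253.26.176/28 (154.253.26.176 - 154.253.26.191) does not contain 154.253.26.60
  26.253.26.0/26 (26.253.26.0 - 26.253.26.63) does not contain 154.253.26.60
  154.253.30.0/23 (154.253.30.0 - 154.253.31.255) does not contain 154.253.26.60
  154.255.0.0/16 (154.255.0.0 - 154.255.255.255) does not contain 154.253.26.60
Longest matching prefix is /15 -> next hop Router S.

Router S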